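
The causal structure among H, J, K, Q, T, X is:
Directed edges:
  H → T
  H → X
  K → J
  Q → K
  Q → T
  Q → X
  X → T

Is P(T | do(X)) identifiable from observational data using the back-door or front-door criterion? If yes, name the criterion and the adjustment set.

P(T|do(X)): backdoor, adjust for {H, Q}.

desc(X)\{X}={T}; candidates ⊆ {H,J,K,Q}.
size 0: {}; under {} X still reaches {H,J,K,Q,T} ∋ T.
size 1: {H}, {J}, {K} …(+1); under {H} X still reaches {J,K,Q,T} ∋ T.
{H,Q}: X⊥T given {H,Q} in G with X→· removed — back-door holds.
P(T|do(X)) = Σ_{H,Q} P(T|X,H,Q)·P(H,Q).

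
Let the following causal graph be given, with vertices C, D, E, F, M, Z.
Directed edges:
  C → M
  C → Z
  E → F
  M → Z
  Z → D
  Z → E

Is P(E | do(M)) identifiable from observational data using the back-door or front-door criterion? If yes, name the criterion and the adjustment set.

desc(M)\{M}={D,E,F,Z}; candidates ⊆ {C}.
size 0: {}; under {} M still reaches {C,D,E,F,Z} ∋ E.
{C}: M⊥E given {C} in G with M→· removed — back-door holds.
P(E|do(M)) = Σ_{C} P(E|M,C)·P(C).

P(E|do(M)): backdoor, adjust for {C}.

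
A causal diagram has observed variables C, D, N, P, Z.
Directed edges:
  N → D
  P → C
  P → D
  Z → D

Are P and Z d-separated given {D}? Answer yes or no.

No — P and Z are d-connected given {D}.

Bayes-Ball from P | {D} reaches {C,N,Z}.
Z ∈ reach(P|{D}) ⇒ P ⊥̸ Z | {D}.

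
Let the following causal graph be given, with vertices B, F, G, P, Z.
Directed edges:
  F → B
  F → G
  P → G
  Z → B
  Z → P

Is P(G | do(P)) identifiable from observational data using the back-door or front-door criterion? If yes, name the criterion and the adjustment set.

P(G|do(P)): backdoor, adjust for ∅.

desc(P)\{P}={G}; candidates ⊆ {B,F,Z}.
∅: P⊥G given ∅ in G with P→· removed — back-door holds.
P(G|do(P)) = P(G|P) — no adjustment needed.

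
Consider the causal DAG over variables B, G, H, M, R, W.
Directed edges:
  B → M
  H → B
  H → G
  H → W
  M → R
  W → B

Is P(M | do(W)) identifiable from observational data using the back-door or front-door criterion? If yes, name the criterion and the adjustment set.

P(M|do(W)): backdoor, adjust for {H}.

desc(W)\{W}={B,M,R}; candidates ⊆ {G,H}.
size 0: {}; under {} W still reaches {B,G,H,M,R} ∋ M.
{H}: W⊥M given {H} in G with W→· removed — back-door holds.
P(M|do(W)) = Σ_{H} P(M|W,H)·P(H).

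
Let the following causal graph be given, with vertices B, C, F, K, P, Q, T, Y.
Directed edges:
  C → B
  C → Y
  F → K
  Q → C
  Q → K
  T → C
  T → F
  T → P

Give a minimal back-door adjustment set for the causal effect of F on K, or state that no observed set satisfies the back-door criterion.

F→K: minimal back-door set ∅.

desc(F)\{F}={K}; candidates ⊆ {B,C,P,Q,T,Y}.
∅: F⊥K given ∅ in G with F→· removed — back-door holds.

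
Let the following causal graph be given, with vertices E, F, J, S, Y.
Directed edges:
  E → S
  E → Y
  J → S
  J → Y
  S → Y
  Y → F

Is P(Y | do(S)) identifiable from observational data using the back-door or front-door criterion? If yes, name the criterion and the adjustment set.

desc(S)\{S}={F,Y}; candidates ⊆ {E,J}.
size 0: {}; under {} S still reaches {E,F,J,Y} ∋ Y.
size 1: {E}, {J}; under {E} S still reaches {F,J,Y} ∋ Y.
{E,J}: S⊥Y given {E,J} in G with S→· removed — back-door holds.
P(Y|do(S)) = Σ_{E,J} P(Y|S,E,J)·P(E,J).

P(Y|do(S)): backdoor, adjust for {E, J}.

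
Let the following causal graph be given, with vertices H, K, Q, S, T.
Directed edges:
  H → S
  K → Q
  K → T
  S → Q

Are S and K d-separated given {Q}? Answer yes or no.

Bayes-Ball from S | {Q} reaches {H,K,T}.
K ∈ reach(S|{Q}) ⇒ S ⊥̸ K | {Q}.

No — S and K are d-connected given {Q}.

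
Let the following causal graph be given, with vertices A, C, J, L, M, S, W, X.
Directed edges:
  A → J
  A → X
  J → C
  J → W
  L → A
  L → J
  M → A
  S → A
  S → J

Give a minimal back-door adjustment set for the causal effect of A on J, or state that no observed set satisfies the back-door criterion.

A→J: minimal back-door set {L, S}.

desc(A)\{A}={C,J,W,X}; candidates ⊆ {L,M,S}.
size 0: {}; under {} A still reaches {C,J,L,M,S,W} ∋ J.
size 1: {L}, {M}, {S}; under {L} A still reaches {C,J,M,S,W} ∋ J.
{L,S}: A⊥J given {L,S} in G with A→· removed — back-door holds.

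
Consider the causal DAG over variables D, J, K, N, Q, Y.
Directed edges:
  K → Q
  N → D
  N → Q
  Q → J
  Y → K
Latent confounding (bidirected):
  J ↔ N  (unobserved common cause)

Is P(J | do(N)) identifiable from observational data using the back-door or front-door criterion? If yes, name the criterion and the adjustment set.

P(J|do(N)): frontdoor, adjust for {Q}.

desc(N)\{N}={D,J,Q}; candidates ⊆ {K,Y}.
N↔J: latent back-door arc(s) into N.
size 0: {}; under {} N still reaches {J} ∋ J.
size 1: {K}, {Y}; under {K} N still reaches {J} ∋ J.
size 2: {K,Y}; under {K,Y} N still reaches {J} ∋ J.
N↔J cannot be blocked by any observed set — no back-door set.
{Q}: (i) intercepts every directed N→J path; (ii) no back-door N→{Q}; (iii) {N} blocks every back-door {Q}→J. Front-door holds.
P(J|do(N)) = Σ_{Q} P(Q|N) Σ_{N'} P(J|Q,N')P(N').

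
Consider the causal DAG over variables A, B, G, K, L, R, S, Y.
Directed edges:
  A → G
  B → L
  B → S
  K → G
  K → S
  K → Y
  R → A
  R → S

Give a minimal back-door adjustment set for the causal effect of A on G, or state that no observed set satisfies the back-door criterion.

desc(A)\{A}={G}; candidates ⊆ {B,K,L,R,S,Y}.
∅: A⊥G given ∅ in G with A→· removed — back-door holds.

A→G: minimal back-door set ∅.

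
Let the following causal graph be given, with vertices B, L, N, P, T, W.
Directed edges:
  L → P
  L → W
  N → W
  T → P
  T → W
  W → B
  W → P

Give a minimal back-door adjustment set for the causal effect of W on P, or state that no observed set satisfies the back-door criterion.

W→P: minimal back-door set {L, T}.

desc(W)\{W}={B,P}; candidates ⊆ {L,N,T}.
size 0: {}; under {} W still reaches {L,N,P,T} ∋ P.
size 1: {L}, {N}, {T}; under {L} W still reaches {N,P,T} ∋ P.
{L,T}: W⊥P given {L,T} in G with W→· removed — back-door holds.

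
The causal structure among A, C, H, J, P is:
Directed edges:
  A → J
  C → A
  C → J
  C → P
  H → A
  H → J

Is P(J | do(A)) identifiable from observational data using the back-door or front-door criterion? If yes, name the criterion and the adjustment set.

desc(A)\{A}={J}; candidates ⊆ {C,H,P}.
size 0: {}; under {} A still reaches {C,H,J,P} ∋ J.
size 1: {C}, {H}, {P}; under {C} A still reaches {H,J} ∋ J.
{C,H}: A⊥J given {C,H} in G with A→· removed — back-door holds.
P(J|do(A)) = Σ_{C,H} P(J|A,C,H)·P(C,H).

P(J|do(A)): backdoor, adjust for {C, H}.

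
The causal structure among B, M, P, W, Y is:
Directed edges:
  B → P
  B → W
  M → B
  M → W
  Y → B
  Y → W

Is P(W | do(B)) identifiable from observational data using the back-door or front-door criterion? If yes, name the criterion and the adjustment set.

desc(B)\{B}={P,W}; candidates ⊆ {M,Y}.
size 0: {}; under {} B still reaches {M,W,Y} ∋ W.
size 1: {M}, {Y}; under {M} B still reaches {W,Y} ∋ W.
{M,Y}: B⊥W given {M,Y} in G with B→· removed — back-door holds.
P(W|do(B)) = Σ_{M,Y} P(W|B,M,Y)·P(M,Y).

P(W|do(B)): backdoor, adjust for {M, Y}.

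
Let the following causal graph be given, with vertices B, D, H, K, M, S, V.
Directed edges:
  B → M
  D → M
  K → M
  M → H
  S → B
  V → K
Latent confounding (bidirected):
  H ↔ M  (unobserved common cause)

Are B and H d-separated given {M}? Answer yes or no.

No — B and H are d-connected given {M}.

Bayes-Ball from B | {M} reaches {D,H,K,S,V}.
H ∈ reach(B|{M}) ⇒ B ⊥̸ H | {M}.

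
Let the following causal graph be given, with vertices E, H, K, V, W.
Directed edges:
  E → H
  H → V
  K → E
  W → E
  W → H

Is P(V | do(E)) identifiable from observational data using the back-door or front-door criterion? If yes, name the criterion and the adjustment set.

desc(E)\{E}={H,V}; candidates ⊆ {K,W}.
size 0: {}; under {} E still reaches {H,K,V,W} ∋ V.
{W}: E⊥V given {W} in G with E→· removed — back-door holds.
P(V|do(E)) = Σ_{W} P(V|E,W)·P(W).

P(V|do(E)): backdoor, adjust for {W}.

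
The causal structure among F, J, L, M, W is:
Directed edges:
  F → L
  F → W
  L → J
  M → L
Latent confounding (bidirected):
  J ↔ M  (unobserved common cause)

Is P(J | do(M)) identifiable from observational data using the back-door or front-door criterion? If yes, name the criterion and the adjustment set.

P(J|do(M)): frontdoor, adjust for {L}.

desc(M)\{M}={J,L}; candidates ⊆ {F,W}.
M↔J: latent back-door arc(s) into M.
size 0: {}; under {} M still reaches {J} ∋ J.
size 1: {F}, {W}; under {F} M still reaches {J} ∋ J.
size 2: {F,W}; under {F,W} M still reaches {J} ∋ J.
M↔J cannot be blocked by any observed set — no back-door set.
{L}: (i) intercepts every directed M→J path; (ii) no back-door M→{L}; (iii) {M} blocks every back-door {L}→J. Front-door holds.
P(J|do(M)) = Σ_{L} P(L|M) Σ_{M'} P(J|L,M')P(M').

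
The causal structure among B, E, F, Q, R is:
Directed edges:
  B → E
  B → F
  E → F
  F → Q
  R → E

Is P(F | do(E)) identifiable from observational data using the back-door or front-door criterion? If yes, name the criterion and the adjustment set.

desc(E)\{E}={F,Q}; candidates ⊆ {B,R}.
size 0: {}; under {} E still reaches {B,F,Q,R} ∋ F.
{B}: E⊥F given {B} in G with E→· removed — back-door holds.
P(F|do(E)) = Σ_{B} P(F|E,B)·P(B).

P(F|do(E)): backdoor, adjust for {B}.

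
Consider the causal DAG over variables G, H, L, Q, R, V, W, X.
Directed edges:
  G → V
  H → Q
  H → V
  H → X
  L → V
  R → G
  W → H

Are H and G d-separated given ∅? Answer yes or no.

Yes — H ⊥ G | ∅.

Bayes-Ball from H | ∅ reaches {Q,V,W,X}.
G ∉ reach(H|∅) ⇒ H ⊥ G | ∅.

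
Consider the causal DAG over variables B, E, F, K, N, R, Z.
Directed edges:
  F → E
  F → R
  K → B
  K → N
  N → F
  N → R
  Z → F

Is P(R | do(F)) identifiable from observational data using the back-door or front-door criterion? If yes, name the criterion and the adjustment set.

P(R|do(F)): backdoor, adjust for {N}.

desc(F)\{F}={E,R}; candidates ⊆ {B,K,N,Z}.
size 0: {}; under {} F still reaches {B,K,N,R,Z} ∋ R.
{N}: F⊥R given {N} in G with F→· removed — back-door holds.
P(R|do(F)) = Σ_{N} P(R|F,N)·P(N).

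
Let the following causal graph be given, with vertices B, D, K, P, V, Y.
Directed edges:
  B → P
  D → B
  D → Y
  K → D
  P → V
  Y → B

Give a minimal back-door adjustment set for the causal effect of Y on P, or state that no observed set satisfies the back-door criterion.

Y→P: minimal back-door set {D}.

desc(Y)\{Y}={B,P,V}; candidates ⊆ {D,K}.
size 0: {}; under {} Y still reaches {B,D,K,P,V} ∋ P.
{D}: Y⊥P given {D} in G with Y→· removed — back-door holds.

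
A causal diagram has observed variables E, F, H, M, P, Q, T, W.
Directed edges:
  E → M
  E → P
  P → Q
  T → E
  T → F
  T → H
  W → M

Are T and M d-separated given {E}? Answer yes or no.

Yes — T ⊥ M | {E}.

Bayes-Ball from T | {E} reaches {F,H}.
M ∉ reach(T|{E}) ⇒ T ⊥ M | {E}.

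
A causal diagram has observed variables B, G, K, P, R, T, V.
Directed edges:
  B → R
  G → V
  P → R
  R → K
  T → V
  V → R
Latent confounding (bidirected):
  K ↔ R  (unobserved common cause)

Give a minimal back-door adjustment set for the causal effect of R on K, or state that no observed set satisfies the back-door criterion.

R→K: no observed back-door set.

desc(R)\{R}={K}; candidates ⊆ {B,G,P,T,V}.
R↔K: latent back-door arc(s) into R.
size 0: {}; under {} R still reaches {B,G,K,P,T,V} ∋ K.
size 1: {B}, {G}, {P} …(+2); under {B} R still reaches {G,K,P,T,V} ∋ K.
size 2: {B,G}, {B,P}, {B,T} …(+7); under {B,G} R still reaches {K,P,T,V} ∋ K.
R↔K cannot be blocked by any observed set — no back-door set.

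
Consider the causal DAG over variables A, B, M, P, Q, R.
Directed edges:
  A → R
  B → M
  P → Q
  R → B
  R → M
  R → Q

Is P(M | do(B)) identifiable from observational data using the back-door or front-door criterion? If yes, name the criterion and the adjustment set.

desc(B)\{B}={M}; candidates ⊆ {A,P,Q,R}.
size 0: {}; under {} B still reaches {A,M,Q,R} ∋ M.
{R}: B⊥M given {R} in G with B→· removed — back-door holds.
P(M|do(B)) = Σ_{R} P(M|B,R)·P(R).

P(M|do(B)): backdoor, adjust for {R}.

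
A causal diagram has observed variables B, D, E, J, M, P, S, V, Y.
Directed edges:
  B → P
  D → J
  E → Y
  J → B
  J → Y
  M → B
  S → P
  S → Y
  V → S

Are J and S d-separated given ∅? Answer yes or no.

Bayes-Ball from J | ∅ reaches {B,D,P,Y}.
S ∉ reach(J|∅) ⇒ J ⊥ S | ∅.

Yes — J ⊥ S | ∅.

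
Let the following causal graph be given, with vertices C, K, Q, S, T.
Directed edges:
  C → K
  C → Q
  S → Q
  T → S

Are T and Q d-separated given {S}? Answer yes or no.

Yes — T ⊥ Q | {S}.

Bayes-Ball from T | {S} reaches ∅.
Q ∉ reach(T|{S}) ⇒ T ⊥ Q | {S}.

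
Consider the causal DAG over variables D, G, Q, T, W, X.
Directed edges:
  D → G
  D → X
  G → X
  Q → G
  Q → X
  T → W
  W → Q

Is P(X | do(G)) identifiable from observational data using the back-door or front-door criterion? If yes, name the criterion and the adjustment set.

desc(G)\{G}={X}; candidates ⊆ {D,Q,T,W}.
size 0: {}; under {} G still reaches {D,Q,T,W,X} ∋ X.
size 1: {D}, {Q}, {T} …(+1); under {D} G still reaches {Q,T,W,X} ∋ X.
{D,Q}: G⊥X given {D,Q} in G with G→· removed — back-door holds.
P(X|do(G)) = Σ_{D,Q} P(X|G,D,Q)·P(D,Q).

P(X|do(G)): backdoor, adjust for {D, Q}.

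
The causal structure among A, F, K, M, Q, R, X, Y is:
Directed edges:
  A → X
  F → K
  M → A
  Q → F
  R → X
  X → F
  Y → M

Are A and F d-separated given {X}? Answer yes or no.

Bayes-Ball from A | {X} reaches {M,R,Y}.
F ∉ reach(A|{X}) ⇒ A ⊥ F | {X}.

Yes — A ⊥ F | {X}.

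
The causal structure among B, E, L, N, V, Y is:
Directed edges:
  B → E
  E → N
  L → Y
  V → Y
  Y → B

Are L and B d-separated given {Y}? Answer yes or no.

Yes — L ⊥ B | {Y}.

Bayes-Ball from L | {Y} reaches {V}.
B ∉ reach(L|{Y}) ⇒ L ⊥ B | {Y}.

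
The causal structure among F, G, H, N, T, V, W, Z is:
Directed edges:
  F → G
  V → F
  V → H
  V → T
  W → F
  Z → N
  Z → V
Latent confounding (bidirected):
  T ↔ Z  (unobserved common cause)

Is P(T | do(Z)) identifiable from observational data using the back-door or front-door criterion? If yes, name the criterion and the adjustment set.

P(T|do(Z)): frontdoor, adjust for {V}.

desc(Z)\{Z}={F,G,H,N,T,V}; candidates ⊆ {W}.
Z↔T: latent back-door arc(s) into Z.
size 0: {}; under {} Z still reaches {T} ∋ T.
size 1: {W}; under {W} Z still reaches {T} ∋ T.
Z↔T cannot be blocked by any observed set — no back-door set.
{V}: (i) intercepts every directed Z→T path; (ii) no back-door Z→{V}; (iii) {Z} blocks every back-door {V}→T. Front-door holds.
P(T|do(Z)) = Σ_{V} P(V|Z) Σ_{Z'} P(T|V,Z')P(Z').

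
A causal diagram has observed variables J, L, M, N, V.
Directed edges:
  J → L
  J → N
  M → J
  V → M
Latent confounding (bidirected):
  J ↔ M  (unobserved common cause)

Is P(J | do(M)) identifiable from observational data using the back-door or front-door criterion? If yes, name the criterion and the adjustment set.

P(J|do(M)): not identifiable (no BD/FD set).

desc(M)\{M}={J,L,N}; candidates ⊆ {V}.
M↔J: latent back-door arc(s) into M.
size 0: {}; under {} M still reaches {J,L,N,V} ∋ J.
size 1: {V}; under {V} M still reaches {J,L,N} ∋ J.
M↔J cannot be blocked by any observed set — no back-door set.
No mediator lies on a directed M→…→J path.
Neither criterion identifies P(J|do(M)) in this graph.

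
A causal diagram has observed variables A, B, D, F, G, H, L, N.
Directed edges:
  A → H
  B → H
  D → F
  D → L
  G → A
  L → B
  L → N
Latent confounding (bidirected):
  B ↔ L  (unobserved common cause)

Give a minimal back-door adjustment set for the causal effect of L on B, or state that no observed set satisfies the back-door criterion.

desc(L)\{L}={B,H,N}; candidates ⊆ {A,D,F,G}.
L↔B: latent back-door arc(s) into L.
size 0: {}; under {} L still reaches {B,D,F,H} ∋ B.
size 1: {A}, {D}, {F} …(+1); under {A} L still reaches {B,D,F,H} ∋ B.
size 2: {A,D}, {A,F}, {A,G} …(+3); under {A,D} L still reaches {B,H} ∋ B.
L↔B cannot be blocked by any observed set — no back-door set.

L→B: no observed back-door set.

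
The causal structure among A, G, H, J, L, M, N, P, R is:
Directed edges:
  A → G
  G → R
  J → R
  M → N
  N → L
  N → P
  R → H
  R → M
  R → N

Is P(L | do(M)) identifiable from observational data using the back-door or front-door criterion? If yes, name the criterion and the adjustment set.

P(L|do(M)): backdoor, adjust for {R}.

desc(M)\{M}={L,N,P}; candidates ⊆ {A,G,H,J,R}.
size 0: {}; under {} M still reaches {A,G,H,J,L,N,P,R} ∋ L.
{R}: M⊥L given {R} in G with M→· removed — back-door holds.
P(L|do(M)) = Σ_{R} P(L|M,R)·P(R).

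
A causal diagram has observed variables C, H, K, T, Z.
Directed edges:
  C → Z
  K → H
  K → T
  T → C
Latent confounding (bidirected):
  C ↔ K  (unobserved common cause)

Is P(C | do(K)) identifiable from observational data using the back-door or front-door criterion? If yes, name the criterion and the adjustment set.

P(C|do(K)): frontdoor, adjust for {T}.

desc(K)\{K}={C,H,T,Z}; candidates ⊆ {—}.
K↔C: latent back-door arc(s) into K.
size 0: {}; under {} K still reaches {C,Z} ∋ C.
K↔C cannot be blocked by any observed set — no back-door set.
{T}: (i) intercepts every directed K→C path; (ii) no back-door K→{T}; (iii) {K} blocks every back-door {T}→C. Front-door holds.
P(C|do(K)) = Σ_{T} P(T|K) Σ_{K'} P(C|T,K')P(K').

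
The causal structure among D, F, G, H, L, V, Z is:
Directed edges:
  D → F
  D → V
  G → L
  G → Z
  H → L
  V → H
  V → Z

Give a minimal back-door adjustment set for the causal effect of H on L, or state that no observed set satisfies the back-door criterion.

H→L: minimal back-door set ∅.

desc(H)\{H}={L}; candidates ⊆ {D,F,G,V,Z}.
∅: H⊥L given ∅ in G with H→· removed — back-door holds.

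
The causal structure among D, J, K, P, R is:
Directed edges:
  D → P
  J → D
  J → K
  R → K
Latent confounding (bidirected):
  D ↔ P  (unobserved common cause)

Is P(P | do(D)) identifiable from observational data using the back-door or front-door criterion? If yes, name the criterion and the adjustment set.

P(P|do(D)): not identifiable (no BD/FD set).

desc(D)\{D}={P}; candidates ⊆ {J,K,R}.
D↔P: latent back-door arc(s) into D.
size 0: {}; under {} D still reaches {J,K,P} ∋ P.
size 1: {J}, {K}, {R}; under {J} D still reaches {P} ∋ P.
size 2: {J,K}, {J,R}, {K,R}; under {J,K} D still reaches {P} ∋ P.
D↔P cannot be blocked by any observed set — no back-door set.
No mediator lies on a directed D→…→P path.
Neither criterion identifies P(P|do(D)) in this graph.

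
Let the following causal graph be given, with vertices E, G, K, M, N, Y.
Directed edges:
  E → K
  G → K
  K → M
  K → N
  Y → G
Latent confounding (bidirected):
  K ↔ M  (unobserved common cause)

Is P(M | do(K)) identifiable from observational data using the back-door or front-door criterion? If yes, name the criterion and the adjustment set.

desc(K)\{K}={M,N}; candidates ⊆ {E,G,Y}.
K↔M: latent back-door arc(s) into K.
size 0: {}; under {} K still reaches {E,G,M,Y} ∋ M.
size 1: {E}, {G}, {Y}; under {E} K still reaches {G,M,Y} ∋ M.
size 2: {E,G}, {E,Y}, {G,Y}; under {E,G} K still reaches {M} ∋ M.
K↔M cannot be blocked by any observed set — no back-door set.
No mediator lies on a directed K→…→M path.
Neither criterion identifies P(M|do(K)) in this graph.

P(M|do(K)): not identifiable (no BD/FD set).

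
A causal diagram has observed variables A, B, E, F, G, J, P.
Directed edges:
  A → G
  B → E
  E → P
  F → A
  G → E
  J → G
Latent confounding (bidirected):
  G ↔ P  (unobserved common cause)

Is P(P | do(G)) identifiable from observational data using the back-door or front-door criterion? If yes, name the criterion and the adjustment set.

desc(G)\{G}={E,P}; candidates ⊆ {A,B,F,J}.
G↔P: latent back-door arc(s) into G.
size 0: {}; under {} G still reaches {A,F,J,P} ∋ P.
size 1: {A}, {B}, {F} …(+1); under {A} G still reaches {J,P} ∋ P.
size 2: {A,B}, {A,F}, {A,J} …(+3); under {A,B} G still reaches {J,P} ∋ P.
G↔P cannot be blocked by any observed set — no back-door set.
{E}: (i) intercepts every directed G→P path; (ii) no back-door G→{E}; (iii) {G} blocks every back-door {E}→P. Front-door holds.
P(P|do(G)) = Σ_{E} P(E|G) Σ_{G'} P(P|E,G')P(G').

P(P|do(G)): frontdoor, adjust for {E}.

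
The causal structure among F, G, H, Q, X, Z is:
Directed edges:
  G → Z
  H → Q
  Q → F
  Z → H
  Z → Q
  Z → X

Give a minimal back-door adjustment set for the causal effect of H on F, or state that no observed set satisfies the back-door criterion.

desc(H)\{H}={F,Q}; candidates ⊆ {G,X,Z}.
size 0: {}; under {} H still reaches {F,G,Q,X,Z} ∋ F.
{Z}: H⊥F given {Z} in G with H→· removed — back-door holds.

H→F: minimal back-door set {Z}.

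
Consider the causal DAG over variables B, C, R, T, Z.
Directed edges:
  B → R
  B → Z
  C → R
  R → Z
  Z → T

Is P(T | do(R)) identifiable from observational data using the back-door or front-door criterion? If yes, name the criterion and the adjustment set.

P(T|do(R)): backdoor, adjust for {B}.

desc(R)\{R}={T,Z}; candidates ⊆ {B,C}.
size 0: {}; under {} R still reaches {B,C,T,Z} ∋ T.
{B}: R⊥T given {B} in G with R→· removed — back-door holds.
P(T|do(R)) = Σ_{B} P(T|R,B)·P(B).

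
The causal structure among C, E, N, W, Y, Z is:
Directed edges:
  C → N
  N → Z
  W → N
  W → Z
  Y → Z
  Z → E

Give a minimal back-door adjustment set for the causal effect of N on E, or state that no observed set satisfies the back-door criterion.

N→E: minimal back-door set {W}.

desc(N)\{N}={E,Z}; candidates ⊆ {C,W,Y}.
size 0: {}; under {} N still reaches {C,E,W,Z} ∋ E.
{W}: N⊥E given {W} in G with N→· removed — back-door holds.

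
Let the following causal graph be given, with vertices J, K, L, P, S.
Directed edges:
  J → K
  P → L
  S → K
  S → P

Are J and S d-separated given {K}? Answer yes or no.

Bayes-Ball from J | {K} reaches {L,P,S}.
S ∈ reach(J|{K}) ⇒ J ⊥̸ S | {K}.

No — J and S are d-connected given {K}.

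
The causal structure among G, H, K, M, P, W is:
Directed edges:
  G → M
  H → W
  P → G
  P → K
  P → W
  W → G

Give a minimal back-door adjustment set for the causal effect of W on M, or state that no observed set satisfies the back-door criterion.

W→M: minimal back-door set {P}.

desc(W)\{W}={G,M}; candidates ⊆ {H,K,P}.
size 0: {}; under {} W still reaches {G,H,K,M,P} ∋ M.
{P}: W⊥M given {P} in G with W→· removed — back-door holds.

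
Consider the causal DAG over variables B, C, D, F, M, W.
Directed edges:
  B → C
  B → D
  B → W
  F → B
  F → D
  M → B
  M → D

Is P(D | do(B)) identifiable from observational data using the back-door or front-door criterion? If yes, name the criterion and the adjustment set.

desc(B)\{B}={C,D,W}; candidates ⊆ {F,M}.
size 0: {}; under {} B still reaches {D,F,M} ∋ D.
size 1: {F}, {M}; under {F} B still reaches {D,M} ∋ D.
{F,M}: B⊥D given {F,M} in G with B→· removed — back-door holds.
P(D|do(B)) = Σ_{F,M} P(D|B,F,M)·P(F,M).

P(D|do(B)): backdoor, adjust for {F, M}.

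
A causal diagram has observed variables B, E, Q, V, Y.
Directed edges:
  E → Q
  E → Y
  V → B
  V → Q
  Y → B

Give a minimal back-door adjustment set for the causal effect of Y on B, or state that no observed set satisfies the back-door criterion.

Y→B: minimal back-door set ∅.

desc(Y)\{Y}={B}; candidates ⊆ {E,Q,V}.
∅: Y⊥B given ∅ in G with Y→· removed — back-door holds.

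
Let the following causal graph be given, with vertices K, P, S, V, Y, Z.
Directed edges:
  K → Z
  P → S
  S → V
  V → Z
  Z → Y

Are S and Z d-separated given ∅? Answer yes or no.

Bayes-Ball from S | ∅ reaches {P,V,Y,Z}.
Z ∈ reach(S|∅) ⇒ S ⊥̸ Z | ∅.

No — S and Z are d-connected given ∅.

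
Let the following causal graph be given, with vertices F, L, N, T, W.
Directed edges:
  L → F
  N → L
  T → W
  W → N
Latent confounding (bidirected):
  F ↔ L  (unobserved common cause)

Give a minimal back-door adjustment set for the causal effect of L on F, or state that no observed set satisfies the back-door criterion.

desc(L)\{L}={F}; candidates ⊆ {N,T,W}.
L↔F: latent back-door arc(s) into L.
size 0: {}; under {} L still reaches {F,N,T,W} ∋ F.
size 1: {N}, {T}, {W}; under {N} L still reaches {F} ∋ F.
size 2: {N,T}, {N,W}, {T,W}; under {N,T} L still reaches {F} ∋ F.
L↔F cannot be blocked by any observed set — no back-door set.

L→F: no observed back-door set.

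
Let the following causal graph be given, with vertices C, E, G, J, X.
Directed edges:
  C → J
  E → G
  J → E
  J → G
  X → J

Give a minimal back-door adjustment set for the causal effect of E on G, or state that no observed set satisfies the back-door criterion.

E→G: minimal back-door set {J}.

desc(E)\{E}={G}; candidates ⊆ {C,J,X}.
size 0: {}; under {} E still reaches {C,G,J,X} ∋ G.
{J}: E⊥G given {J} in G with E→· removed — back-door holds.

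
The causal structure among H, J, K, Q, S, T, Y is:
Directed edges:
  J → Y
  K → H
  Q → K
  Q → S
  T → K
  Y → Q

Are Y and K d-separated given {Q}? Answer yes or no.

Bayes-Ball from Y | {Q} reaches {J}.
K ∉ reach(Y|{Q}) ⇒ Y ⊥ K | {Q}.

Yes — Y ⊥ K | {Q}.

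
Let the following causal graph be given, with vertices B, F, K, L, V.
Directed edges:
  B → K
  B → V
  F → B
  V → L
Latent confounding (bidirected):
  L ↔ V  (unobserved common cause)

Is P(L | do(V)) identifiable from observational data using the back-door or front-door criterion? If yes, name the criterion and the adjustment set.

P(L|do(V)): not identifiable (no BD/FD set).

desc(V)\{V}={L}; candidates ⊆ {B,F,K}.
V↔L: latent back-door arc(s) into V.
size 0: {}; under {} V still reaches {B,F,K,L} ∋ L.
size 1: {B}, {F}, {K}; under {B} V still reaches {L} ∋ L.
size 2: {B,F}, {B,K}, {F,K}; under {B,F} V still reaches {L} ∋ L.
V↔L cannot be blocked by any observed set — no back-door set.
No mediator lies on a directed V→…→L path.
Neither criterion identifies P(L|do(V)) in this graph.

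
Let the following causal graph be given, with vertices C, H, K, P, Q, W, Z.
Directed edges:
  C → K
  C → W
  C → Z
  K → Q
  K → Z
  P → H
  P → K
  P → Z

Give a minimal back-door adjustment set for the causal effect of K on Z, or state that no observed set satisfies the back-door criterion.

K→Z: minimal back-door set {C, P}.

desc(K)\{K}={Q,Z}; candidates ⊆ {C,H,P,W}.
size 0: {}; under {} K still reaches {C,H,P,W,Z} ∋ Z.
size 1: {C}, {H}, {P} …(+1); under {C} K still reaches {H,P,Z} ∋ Z.
{C,P}: K⊥Z given {C,P} in G with K→· removed — back-door holds.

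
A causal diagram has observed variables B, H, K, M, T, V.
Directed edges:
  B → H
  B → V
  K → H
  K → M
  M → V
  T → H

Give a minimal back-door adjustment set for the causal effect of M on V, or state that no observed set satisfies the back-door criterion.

M→V: minimal back-door set ∅.

desc(M)\{M}={V}; candidates ⊆ {B,H,K,T}.
∅: M⊥V given ∅ in G with M→· removed — back-door holds.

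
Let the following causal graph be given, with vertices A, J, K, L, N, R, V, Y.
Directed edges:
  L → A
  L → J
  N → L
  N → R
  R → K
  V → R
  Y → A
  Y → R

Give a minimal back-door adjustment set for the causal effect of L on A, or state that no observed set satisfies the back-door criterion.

desc(L)\{L}={A,J}; candidates ⊆ {K,N,R,V,Y}.
∅: L⊥A given ∅ in G with L→· removed — back-door holds.

L→A: minimal back-door set ∅.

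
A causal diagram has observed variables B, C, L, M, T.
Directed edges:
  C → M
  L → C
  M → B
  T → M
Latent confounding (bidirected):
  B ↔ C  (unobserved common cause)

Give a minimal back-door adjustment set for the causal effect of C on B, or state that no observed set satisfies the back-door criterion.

C→B: no observed back-door set.

desc(C)\{C}={B,M}; candidates ⊆ {L,T}.
C↔B: latent back-door arc(s) into C.
size 0: {}; under {} C still reaches {B,L} ∋ B.
size 1: {L}, {T}; under {L} C still reaches {B} ∋ B.
size 2: {L,T}; under {L,T} C still reaches {B} ∋ B.
C↔B cannot be blocked by any observed set — no back-door set.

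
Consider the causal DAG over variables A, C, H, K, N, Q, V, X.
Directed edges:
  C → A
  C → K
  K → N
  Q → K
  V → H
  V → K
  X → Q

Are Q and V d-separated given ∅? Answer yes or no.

Yes — Q ⊥ V | ∅.

Bayes-Ball from Q | ∅ reaches {K,N,X}.
V ∉ reach(Q|∅) ⇒ Q ⊥ V | ∅.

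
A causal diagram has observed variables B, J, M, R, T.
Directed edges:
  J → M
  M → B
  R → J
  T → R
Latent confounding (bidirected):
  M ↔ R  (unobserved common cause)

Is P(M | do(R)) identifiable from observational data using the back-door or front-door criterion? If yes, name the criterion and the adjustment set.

P(M|do(R)): frontdoor, adjust for {J}.

desc(R)\{R}={B,J,M}; candidates ⊆ {T}.
R↔M: latent back-door arc(s) into R.
size 0: {}; under {} R still reaches {B,M,T} ∋ M.
size 1: {T}; under {T} R still reaches {B,M} ∋ M.
R↔M cannot be blocked by any observed set — no back-door set.
{J}: (i) intercepts every directed R→M path; (ii) no back-door R→{J}; (iii) {R} blocks every back-door {J}→M. Front-door holds.
P(M|do(R)) = Σ_{J} P(J|R) Σ_{R'} P(M|J,R')P(R').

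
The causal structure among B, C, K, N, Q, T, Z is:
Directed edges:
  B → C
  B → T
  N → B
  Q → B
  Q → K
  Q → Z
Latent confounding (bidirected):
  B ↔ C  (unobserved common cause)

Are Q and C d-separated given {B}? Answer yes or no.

No — Q and C are d-connected given {B}.

Bayes-Ball from Q | {B} reaches {C,K,N,Z}.
C ∈ reach(Q|{B}) ⇒ Q ⊥̸ C | {B}.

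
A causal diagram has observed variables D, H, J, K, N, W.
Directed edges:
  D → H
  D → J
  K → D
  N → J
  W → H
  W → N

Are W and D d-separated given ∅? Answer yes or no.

Bayes-Ball from W | ∅ reaches {H,J,N}.
D ∉ reach(W|∅) ⇒ W ⊥ D | ∅.

Yes — W ⊥ D | ∅.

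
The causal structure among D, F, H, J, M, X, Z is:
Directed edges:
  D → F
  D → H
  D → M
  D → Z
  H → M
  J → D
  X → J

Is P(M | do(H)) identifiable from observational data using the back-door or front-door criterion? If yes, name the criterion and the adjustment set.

P(M|do(H)): backdoor, adjust for {D}.

desc(H)\{H}={M}; candidates ⊆ {D,F,J,X,Z}.
size 0: {}; under {} H still reaches {D,F,J,M,X,Z} ∋ M.
{D}: H⊥M given {D} in G with H→· removed — back-door holds.
P(M|do(H)) = Σ_{D} P(M|H,D)·P(D).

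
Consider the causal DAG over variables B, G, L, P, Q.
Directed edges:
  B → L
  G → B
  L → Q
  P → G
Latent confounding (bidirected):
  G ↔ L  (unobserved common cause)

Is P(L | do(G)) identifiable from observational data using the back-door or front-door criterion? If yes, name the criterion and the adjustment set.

P(L|do(G)): frontdoor, adjust for {B}.

desc(G)\{G}={B,L,Q}; candidates ⊆ {P}.
G↔L: latent back-door arc(s) into G.
size 0: {}; under {} G still reaches {L,P,Q} ∋ L.
size 1: {P}; under {P} G still reaches {L,Q} ∋ L.
G↔L cannot be blocked by any observed set — no back-door set.
{B}: (i) intercepts every directed G→L path; (ii) no back-door G→{B}; (iii) {G} blocks every back-door {B}→L. Front-door holds.
P(L|do(G)) = Σ_{B} P(B|G) Σ_{G'} P(L|B,G')P(G').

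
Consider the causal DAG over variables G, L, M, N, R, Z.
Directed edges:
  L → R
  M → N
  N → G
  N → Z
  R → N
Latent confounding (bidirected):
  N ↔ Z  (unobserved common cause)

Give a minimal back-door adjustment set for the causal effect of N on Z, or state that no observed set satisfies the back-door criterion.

desc(N)\{N}={G,Z}; candidates ⊆ {L,M,R}.
N↔Z: latent back-door arc(s) into N.
size 0: {}; under {} N still reaches {L,M,R,Z} ∋ Z.
size 1: {L}, {M}, {R}; under {L} N still reaches {M,R,Z} ∋ Z.
size 2: {L,M}, {L,R}, {M,R}; under {L,M} N still reaches {R,Z} ∋ Z.
N↔Z cannot be blocked by any observed set — no back-door set.

N→Z: no observed back-door set.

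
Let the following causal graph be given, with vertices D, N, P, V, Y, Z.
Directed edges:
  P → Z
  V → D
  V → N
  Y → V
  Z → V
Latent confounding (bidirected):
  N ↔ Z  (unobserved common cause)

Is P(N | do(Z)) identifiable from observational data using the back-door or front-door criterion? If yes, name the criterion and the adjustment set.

P(N|do(Z)): frontdoor, adjust for {V}.

desc(Z)\{Z}={D,N,V}; candidates ⊆ {P,Y}.
Z↔N: latent back-door arc(s) into Z.
size 0: {}; under {} Z still reaches {N,P} ∋ N.
size 1: {P}, {Y}; under {P} Z still reaches {N} ∋ N.
size 2: {P,Y}; under {P,Y} Z still reaches {N} ∋ N.
Z↔N cannot be blocked by any observed set — no back-door set.
{V}: (i) intercepts every directed Z→N path; (ii) no back-door Z→{V}; (iii) {Z} blocks every back-door {V}→N. Front-door holds.
P(N|do(Z)) = Σ_{V} P(V|Z) Σ_{Z'} P(N|V,Z')P(Z').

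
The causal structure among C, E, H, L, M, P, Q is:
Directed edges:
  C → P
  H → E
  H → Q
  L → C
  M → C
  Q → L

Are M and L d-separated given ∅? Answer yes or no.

Yes — M ⊥ L | ∅.

Bayes-Ball from M | ∅ reaches {C,P}.
L ∉ reach(M|∅) ⇒ M ⊥ L | ∅.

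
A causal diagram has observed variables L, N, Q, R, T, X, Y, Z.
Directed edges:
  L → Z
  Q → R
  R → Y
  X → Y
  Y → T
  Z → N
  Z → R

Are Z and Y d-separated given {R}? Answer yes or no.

Yes — Z ⊥ Y | {R}.

Bayes-Ball from Z | {R} reaches {L,N,Q}.
Y ∉ reach(Z|{R}) ⇒ Z ⊥ Y | {R}.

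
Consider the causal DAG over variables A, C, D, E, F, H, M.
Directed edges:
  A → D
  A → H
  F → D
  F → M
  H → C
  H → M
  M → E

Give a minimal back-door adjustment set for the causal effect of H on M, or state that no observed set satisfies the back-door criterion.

desc(H)\{H}={C,E,M}; candidates ⊆ {A,D,F}.
∅: H⊥M given ∅ in G with H→· removed — back-door holds.

H→M: minimal back-door set ∅.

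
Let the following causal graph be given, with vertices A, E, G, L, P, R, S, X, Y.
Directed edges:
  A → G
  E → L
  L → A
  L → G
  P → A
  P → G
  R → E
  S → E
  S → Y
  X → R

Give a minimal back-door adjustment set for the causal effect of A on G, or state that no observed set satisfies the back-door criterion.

A→G: minimal back-door set {L, P}.

desc(A)\{A}={G}; candidates ⊆ {E,L,P,R,S,X,Y}.
size 0: {}; under {} A still reaches {E,G,L,P,R,S,X,Y} ∋ G.
size 1: {E}, {L}, {P} …(+4); under {E} A still reaches {G,L,P} ∋ G.
{L,P}: A⊥G given {L,P} in G with A→· removed — back-door holds.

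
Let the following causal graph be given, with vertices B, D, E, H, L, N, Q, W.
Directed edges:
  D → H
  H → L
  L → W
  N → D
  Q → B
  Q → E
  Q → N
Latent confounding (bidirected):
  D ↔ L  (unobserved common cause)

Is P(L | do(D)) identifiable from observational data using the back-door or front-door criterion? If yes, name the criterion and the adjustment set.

desc(D)\{D}={H,L,W}; candidates ⊆ {B,E,N,Q}.
D↔L: latent back-door arc(s) into D.
size 0: {}; under {} D still reaches {B,E,L,N,Q,W} ∋ L.
size 1: {B}, {E}, {N} …(+1); under {B} D still reaches {E,L,N,Q,W} ∋ L.
size 2: {B,E}, {B,N}, {B,Q} …(+3); under {B,E} D still reaches {L,N,Q,W} ∋ L.
D↔L cannot be blocked by any observed set — no back-door set.
{H}: (i) intercepts every directed D→L path; (ii) no back-door D→{H}; (iii) {D} blocks every back-door {H}→L. Front-door holds.
P(L|do(D)) = Σ_{H} P(H|D) Σ_{D'} P(L|H,D')P(D').

P(L|do(D)): frontdoor, adjust for {H}.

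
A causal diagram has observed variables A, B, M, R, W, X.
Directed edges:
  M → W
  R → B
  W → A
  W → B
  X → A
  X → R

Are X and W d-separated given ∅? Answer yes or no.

Bayes-Ball from X | ∅ reaches {A,B,R}.
W ∉ reach(X|∅) ⇒ X ⊥ W | ∅.

Yes — X ⊥ W | ∅.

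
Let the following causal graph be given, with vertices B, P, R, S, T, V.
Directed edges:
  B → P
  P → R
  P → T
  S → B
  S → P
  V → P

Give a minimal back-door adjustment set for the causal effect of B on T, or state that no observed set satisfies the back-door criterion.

desc(B)\{B}={P,R,T}; candidates ⊆ {S,V}.
size 0: {}; under {} B still reaches {P,R,S,T} ∋ T.
{S}: B⊥T given {S} in G with B→· removed — back-door holds.

B→T: minimal back-door set {S}.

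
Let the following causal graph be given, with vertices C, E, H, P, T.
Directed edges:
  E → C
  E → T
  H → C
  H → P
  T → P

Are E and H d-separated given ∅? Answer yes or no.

Yes — E ⊥ H | ∅.

Bayes-Ball from E | ∅ reaches {C,P,T}.
H ∉ reach(E|∅) ⇒ E ⊥ H | ∅.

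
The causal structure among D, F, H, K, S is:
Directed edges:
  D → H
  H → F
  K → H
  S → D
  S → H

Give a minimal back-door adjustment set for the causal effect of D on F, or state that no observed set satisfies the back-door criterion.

D→F: minimal back-door set {S}.

desc(D)\{D}={F,H}; candidates ⊆ {K,S}.
size 0: {}; under {} D still reaches {F,H,S} ∋ F.
{S}: D⊥F given {S} in G with D→· removed — back-door holds.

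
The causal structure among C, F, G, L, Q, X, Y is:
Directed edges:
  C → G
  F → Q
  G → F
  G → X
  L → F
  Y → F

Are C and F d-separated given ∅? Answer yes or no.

Bayes-Ball from C | ∅ reaches {F,G,Q,X}.
F ∈ reach(C|∅) ⇒ C ⊥̸ F | ∅.

No — C and F are d-connected given ∅.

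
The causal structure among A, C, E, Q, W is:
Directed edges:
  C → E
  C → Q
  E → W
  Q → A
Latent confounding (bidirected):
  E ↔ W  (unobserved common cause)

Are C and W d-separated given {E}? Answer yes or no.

No — C and W are d-connected given {E}.

Bayes-Ball from C | {E} reaches {A,Q,W}.
W ∈ reach(C|{E}) ⇒ C ⊥̸ W | {E}.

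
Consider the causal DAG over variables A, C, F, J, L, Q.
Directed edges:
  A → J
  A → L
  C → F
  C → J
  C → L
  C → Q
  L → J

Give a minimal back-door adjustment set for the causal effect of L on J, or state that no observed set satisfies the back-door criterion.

desc(L)\{L}={J}; candidates ⊆ {A,C,F,Q}.
size 0: {}; under {} L still reaches {A,C,F,J,Q} ∋ J.
size 1: {A}, {C}, {F} …(+1); under {A} L still reaches {C,F,J,Q} ∋ J.
{A,C}: L⊥J given {A,C} in G with L→· removed — back-door holds.

L→J: minimal back-door set {A, C}.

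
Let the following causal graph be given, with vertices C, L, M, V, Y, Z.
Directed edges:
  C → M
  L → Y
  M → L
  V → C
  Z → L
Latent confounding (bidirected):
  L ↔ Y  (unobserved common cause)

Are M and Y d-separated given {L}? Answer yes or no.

Bayes-Ball from M | {L} reaches {C,V,Y,Z}.
Y ∈ reach(M|{L}) ⇒ M ⊥̸ Y | {L}.

No — M and Y are d-connected given {L}.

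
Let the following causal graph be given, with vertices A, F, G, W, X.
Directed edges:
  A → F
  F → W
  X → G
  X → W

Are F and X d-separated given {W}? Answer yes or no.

Bayes-Ball from F | {W} reaches {A,G,X}.
X ∈ reach(F|{W}) ⇒ F ⊥̸ X | {W}.

No — F and X are d-connected given {W}.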